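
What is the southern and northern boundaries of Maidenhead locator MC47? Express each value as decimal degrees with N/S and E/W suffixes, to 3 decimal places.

63.000° S, 62.000° S

Field M=12, C=2: +12·20° lon, +2·10° lat → SW at lon 60°, lat -70°.
Square 4, 7: +4·2° lon, +7·1° lat → SW at lon 68°, lat -63°.
Cell spans 2° lon × 1° lat.
south 63.000° S, north 62.000° S.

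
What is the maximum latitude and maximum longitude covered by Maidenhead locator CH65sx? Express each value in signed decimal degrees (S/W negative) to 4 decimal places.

Field C=2, H=7: +2·20° lon, +7·10° lat → SW at lon -140°, lat -20°.
Square 6, 5: +6·2° lon, +5·1° lat → SW at lon -128°, lat -15°.
Subsquare s=18, x=23: +18·0.0833333° lon, +23·0.0416667° lat → SW at lon -126.5°, lat -14.0417°.
Cell spans 0.0833333° lon × 0.0416667° lat. NE corner is SW corner plus one full cell.
latitude -14.0000, longitude -126.4167.

-14.0000, -126.4167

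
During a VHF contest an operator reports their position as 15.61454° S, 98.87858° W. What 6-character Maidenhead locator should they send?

EH04nj

Offset from 180°W / 90°S: lon 81.1214°, lat 74.3855°.
Field: 81.1214/20 → 4 → E, 74.3855/10 → 7 → H; chars EH.
Square: 1.1214/2 → 0, 4.3855/1 → 4; chars 04.
Subsquare: 1.1214/0.0833333 → 13 → n, 0.3855/0.0416667 → 9 → j; chars nj.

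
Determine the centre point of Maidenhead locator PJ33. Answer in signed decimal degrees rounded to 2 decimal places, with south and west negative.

3.50, 127.00

Field P=15, J=9: +15·20° lon, +9·10° lat → SW at lon 120°, lat 0°.
Square 3, 3: +3·2° lon, +3·1° lat → SW at lon 126°, lat 3°.
Cell spans 2° lon × 1° lat. Centre is SW corner plus half of each.
latitude 3.50, longitude 127.00.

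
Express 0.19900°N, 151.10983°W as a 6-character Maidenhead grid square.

Shift to the Maidenhead origin (180°W, 90°S): lon 28.8902, lat 90.1990.
Field: lon ⌊28.8902/20⌋ = 1 → B; lat ⌊90.1990/10⌋ = 9 → J.
Square: lon ⌊8.8902/2⌋ = 4; lat ⌊0.1990/1⌋ = 0.
Subsquare: lon ⌊0.8902/0.0833333⌋ = 10 → k; lat ⌊0.1990/0.0416667⌋ = 4 → e.

BJ40ke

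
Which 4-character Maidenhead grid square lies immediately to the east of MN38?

Longitude square 3; +1 → 4.
The latitude characters are unchanged.

MN48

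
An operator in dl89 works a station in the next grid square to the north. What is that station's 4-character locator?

Latitude square 9; +1 → 10, wraps to 0, carry into field.
Latitude field L = 11; +1 → 12 = M.
The longitude characters are unchanged.

DM80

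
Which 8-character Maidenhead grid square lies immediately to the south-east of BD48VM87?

Longitude extended square 8; +1 → 9.
Latitude extended square 7; −1 → 6.

BD48vm96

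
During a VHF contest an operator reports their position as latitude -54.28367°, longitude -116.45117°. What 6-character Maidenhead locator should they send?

DD15sr

Offset from 180°W / 90°S: lon 63.5488°, lat 35.7163°.
Field: 63.5488/20 → 3 → D, 35.7163/10 → 3 → D; chars DD.
Square: 3.5488/2 → 1, 5.7163/1 → 5; chars 15.
Subsquare: 1.5488/0.0833333 → 18 → s, 0.7163/0.0416667 → 17 → r; chars sr.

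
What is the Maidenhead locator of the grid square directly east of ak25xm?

AK35am

Longitude subsquare x = 23; +1 → 24, wraps to 0 = a, carry into square.
Longitude square 2; +1 → 3.
The latitude characters are unchanged.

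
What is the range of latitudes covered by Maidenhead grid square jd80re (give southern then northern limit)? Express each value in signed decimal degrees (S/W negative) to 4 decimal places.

Field J=9, D=3: +9·20° lon, +3·10° lat → SW at lon 0°, lat -60°.
Square 8, 0: +8·2° lon, +0·1° lat → SW at lon 16°, lat -60°.
Subsquare r=17, e=4: +17·0.0833333° lon, +4·0.0416667° lat → SW at lon 17.4167°, lat -59.8333°.
Cell spans 0.0833333° lon × 0.0416667° lat.
south -59.8333, north -59.7917.

-59.8333, -59.7917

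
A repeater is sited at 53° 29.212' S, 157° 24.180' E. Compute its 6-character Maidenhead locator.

QD86qm

Add 180° to longitude and 90° to latitude: 337.4030, 36.5131.
Field: lon ⌊337.4030/20⌋ = 16 → Q; lat ⌊36.5131/10⌋ = 3 → D.
Square: lon ⌊17.4030/2⌋ = 8; lat ⌊6.5131/1⌋ = 6.
Subsquare: lon ⌊1.4030/0.0833333⌋ = 16 → q; lat ⌊0.5131/0.0416667⌋ = 12 → m.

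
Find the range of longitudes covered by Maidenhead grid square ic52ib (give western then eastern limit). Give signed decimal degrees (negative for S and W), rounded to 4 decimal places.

-9.3333, -9.2500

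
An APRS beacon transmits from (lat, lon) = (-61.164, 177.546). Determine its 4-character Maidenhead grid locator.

RC88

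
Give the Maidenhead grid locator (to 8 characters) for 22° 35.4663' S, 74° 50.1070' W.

Add 180° to longitude and 90° to latitude: 105.16488, 67.40890.
Field: lon ⌊105.16488/20⌋ = 5 → F; lat ⌊67.40890/10⌋ = 6 → G.
Square: lon ⌊5.16488/2⌋ = 2; lat ⌊7.40890/1⌋ = 7.
Subsquare: lon ⌊1.16488/0.0833333⌋ = 13 → n; lat ⌊0.40890/0.0416667⌋ = 9 → j.
Extended square: lon ⌊0.08155/0.00833333⌋ = 9; lat ⌊0.03390/0.00416667⌋ = 8.

FG27nj98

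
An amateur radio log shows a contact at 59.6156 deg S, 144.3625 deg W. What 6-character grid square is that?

BD70tj

Offset from 180°W / 90°S: lon 35.6375°, lat 30.3844°.
Field (20°×10°, letters A–R): lon ⌊35.6375/20⌋ = 1 → B; lat ⌊30.3844/10⌋ = 3 → D.
Square (2°×1°, digits 0–9): lon ⌊15.6375/2⌋ = 7; lat ⌊0.3844/1⌋ = 0.
Subsquare (5′×2.5′, letters a–x): lon ⌊1.6375/0.0833333⌋ = 19 → t; lat ⌊0.3844/0.0416667⌋ = 9 → j.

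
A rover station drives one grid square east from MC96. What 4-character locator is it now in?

NC06

Longitude square 9; +1 → 10, wraps to 0, carry into field.
Longitude field M = 12; +1 → 13 = N.
The latitude characters are unchanged.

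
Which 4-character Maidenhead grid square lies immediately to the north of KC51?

KC52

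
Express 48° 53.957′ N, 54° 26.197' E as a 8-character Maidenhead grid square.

LN78fv25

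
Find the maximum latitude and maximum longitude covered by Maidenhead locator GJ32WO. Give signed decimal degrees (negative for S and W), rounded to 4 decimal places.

2.6250, -52.0833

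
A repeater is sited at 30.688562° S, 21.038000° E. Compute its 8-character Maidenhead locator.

KF09mh44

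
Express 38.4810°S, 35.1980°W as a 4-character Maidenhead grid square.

HF21

Offset from 180°W / 90°S: lon 144.80°, lat 51.52°.
Field: lon ⌊144.80/20⌋ = 7 → H; lat ⌊51.52/10⌋ = 5 → F.
Square: lon ⌊4.80/2⌋ = 2; lat ⌊1.52/1⌋ = 1.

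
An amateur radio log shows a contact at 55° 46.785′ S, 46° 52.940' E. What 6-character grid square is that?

LD34kf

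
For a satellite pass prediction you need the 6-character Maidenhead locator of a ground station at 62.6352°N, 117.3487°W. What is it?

DP12hp

Add 180° to longitude and 90° to latitude: 62.6513, 152.6352.
Field: 62.6513/20 → 3 → D, 152.6352/10 → 15 → P; chars DP.
Square: 2.6513/2 → 1, 2.6352/1 → 2; chars 12.
Subsquare: 0.6513/0.0833333 → 7 → h, 0.6352/0.0416667 → 15 → p; chars hp.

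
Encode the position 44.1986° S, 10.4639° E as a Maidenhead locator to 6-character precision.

JE55ft

Offset from 180°W / 90°S: lon 190.4639°, lat 45.8014°.
Field: 190.4639/20 → 9 → J, 45.8014/10 → 4 → E; chars JE.
Square: 10.4639/2 → 5, 5.8014/1 → 5; chars 55.
Subsquare: 0.4639/0.0833333 → 5 → f, 0.8014/0.0416667 → 19 → t; chars ft.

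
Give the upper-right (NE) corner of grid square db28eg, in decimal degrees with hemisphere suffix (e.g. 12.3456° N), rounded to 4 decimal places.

Field D=3, B=1: +3·20° lon, +1·10° lat → SW at lon -120°, lat -80°.
Square 2, 8: +2·2° lon, +8·1° lat → SW at lon -116°, lat -72°.
Subsquare e=4, g=6: +4·0.0833333° lon, +6·0.0416667° lat → SW at lon -115.667°, lat -71.75°.
Cell spans 0.0833333° lon × 0.0416667° lat. NE corner is SW corner plus one full cell.
latitude 71.7083° S, longitude 115.5833° W.

71.7083° S, 115.5833° W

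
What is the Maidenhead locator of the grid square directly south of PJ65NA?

PJ64nx

Latitude subsquare a = 0; −1 → -1, wraps to 23 = x, carry into square.
Latitude square 5; −1 → 4.
The longitude characters are unchanged.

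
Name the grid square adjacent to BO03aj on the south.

Latitude subsquare j = 9; −1 → 8 = i.
The longitude characters are unchanged.

BO03ai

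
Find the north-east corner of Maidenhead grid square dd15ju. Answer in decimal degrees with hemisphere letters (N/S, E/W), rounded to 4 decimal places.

Field D=3, D=3: +3·20° lon, +3·10° lat → SW at lon -120°, lat -60°.
Square 1, 5: +1·2° lon, +5·1° lat → SW at lon -118°, lat -55°.
Subsquare j=9, u=20: +9·0.0833333° lon, +20·0.0416667° lat → SW at lon -117.25°, lat -54.1667°.
Cell spans 0.0833333° lon × 0.0416667° lat. NE corner is SW corner plus one full cell.
latitude 54.1250° S, longitude 117.1667° W.

54.1250° S, 117.1667° W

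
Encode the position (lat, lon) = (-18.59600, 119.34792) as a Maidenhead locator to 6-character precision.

Add 180° to longitude and 90° to latitude: 299.3479, 71.4040.
Field (20°×10°, letters A–R): lon ⌊299.3479/20⌋ = 14 → O; lat ⌊71.4040/10⌋ = 7 → H.
Square (2°×1°, digits 0–9): lon ⌊19.3479/2⌋ = 9; lat ⌊1.4040/1⌋ = 1.
Subsquare (5′×2.5′, letters a–x): lon ⌊1.3479/0.0833333⌋ = 16 → q; lat ⌊0.4040/0.0416667⌋ = 9 → j.

OH91qj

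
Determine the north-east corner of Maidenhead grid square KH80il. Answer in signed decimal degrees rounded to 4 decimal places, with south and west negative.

-19.5000, 36.7500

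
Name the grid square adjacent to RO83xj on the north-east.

RO93ak

Longitude subsquare x = 23; +1 → 24, wraps to 0 = a, carry into square.
Longitude square 8; +1 → 9.
Latitude subsquare j = 9; +1 → 10 = k.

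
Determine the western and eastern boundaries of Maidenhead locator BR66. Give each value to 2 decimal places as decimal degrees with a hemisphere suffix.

148.00° W, 146.00° W

Field B=1, R=17: +1·20° lon, +17·10° lat → SW at lon -160°, lat 80°.
Square 6, 6: +6·2° lon, +6·1° lat → SW at lon -148°, lat 86°.
Cell spans 2° lon × 1° lat.
west 148.00° W, east 146.00° W.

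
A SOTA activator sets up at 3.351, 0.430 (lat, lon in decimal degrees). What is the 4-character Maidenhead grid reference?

JJ03

Offset from 180°W / 90°S: lon 180.43°, lat 93.35°.
Field (20°×10°, letters A–R): lon ⌊180.43/20⌋ = 9 → J; lat ⌊93.35/10⌋ = 9 → J.
Square (2°×1°, digits 0–9): lon ⌊0.43/2⌋ = 0; lat ⌊3.35/1⌋ = 3.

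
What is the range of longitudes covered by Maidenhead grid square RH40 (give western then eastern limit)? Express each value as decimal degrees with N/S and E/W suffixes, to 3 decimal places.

168.000° E, 170.000° E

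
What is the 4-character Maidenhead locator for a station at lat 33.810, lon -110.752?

Add 180° to longitude and 90° to latitude: 69.25, 123.81.
Field: lon ⌊69.25/20⌋ = 3 → D; lat ⌊123.81/10⌋ = 12 → M.
Square: lon ⌊9.25/2⌋ = 4; lat ⌊3.81/1⌋ = 3.

DM43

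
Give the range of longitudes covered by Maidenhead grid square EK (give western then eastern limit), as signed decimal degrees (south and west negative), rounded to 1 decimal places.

-100.0, -80.0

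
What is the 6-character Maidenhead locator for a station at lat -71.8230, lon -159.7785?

Shift to the Maidenhead origin (180°W, 90°S): lon 20.2215, lat 18.1770.
Field: lon ⌊20.2215/20⌋ = 1 → B; lat ⌊18.1770/10⌋ = 1 → B.
Square: lon ⌊0.2215/2⌋ = 0; lat ⌊8.1770/1⌋ = 8.
Subsquare: lon ⌊0.2215/0.0833333⌋ = 2 → c; lat ⌊0.1770/0.0416667⌋ = 4 → e.

BB08ce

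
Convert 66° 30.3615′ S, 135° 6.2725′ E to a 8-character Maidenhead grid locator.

Shift to the Maidenhead origin (180°W, 90°S): lon 315.10454, lat 23.49398.
Field: 315.10454/20 → 15 → P, 23.49398/10 → 2 → C; chars PC.
Square: 15.10454/2 → 7, 3.49398/1 → 3; chars 73.
Subsquare: 1.10454/0.0833333 → 13 → n, 0.49398/0.0416667 → 11 → l; chars nl.
Extended square: 0.02121/0.00833333 → 2, 0.03564/0.00416667 → 8; chars 28.

PC73nl28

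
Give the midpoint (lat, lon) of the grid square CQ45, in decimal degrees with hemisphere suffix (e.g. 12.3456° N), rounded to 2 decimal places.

75.50° N, 131.00° W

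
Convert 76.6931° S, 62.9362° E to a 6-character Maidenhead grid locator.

MB13lh

Add 180° to longitude and 90° to latitude: 242.9362, 13.3069.
Field: lon ⌊242.9362/20⌋ = 12 → M; lat ⌊13.3069/10⌋ = 1 → B.
Square: lon ⌊2.9362/2⌋ = 1; lat ⌊3.3069/1⌋ = 3.
Subsquare: lon ⌊0.9362/0.0833333⌋ = 11 → l; lat ⌊0.3069/0.0416667⌋ = 7 → h.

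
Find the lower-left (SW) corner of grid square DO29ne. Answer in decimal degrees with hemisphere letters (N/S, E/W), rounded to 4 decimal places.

Field D=3, O=14: +3·20° lon, +14·10° lat → SW at lon -120°, lat 50°.
Square 2, 9: +2·2° lon, +9·1° lat → SW at lon -116°, lat 59°.
Subsquare n=13, e=4: +13·0.0833333° lon, +4·0.0416667° lat → SW at lon -114.917°, lat 59.1667°.
latitude 59.1667° N, longitude 114.9167° W.

59.1667° N, 114.9167° W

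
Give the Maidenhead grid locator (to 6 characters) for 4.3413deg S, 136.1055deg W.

Add 180° to longitude and 90° to latitude: 43.8945, 85.6587.
Field (20°×10°, letters A–R): lon ⌊43.8945/20⌋ = 2 → C; lat ⌊85.6587/10⌋ = 8 → I.
Square (2°×1°, digits 0–9): lon ⌊3.8945/2⌋ = 1; lat ⌊5.6587/1⌋ = 5.
Subsquare (5′×2.5′, letters a–x): lon ⌊1.8945/0.0833333⌋ = 22 → w; lat ⌊0.6587/0.0416667⌋ = 15 → p.

CI15wp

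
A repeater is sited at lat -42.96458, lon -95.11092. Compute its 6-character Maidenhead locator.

EE27ka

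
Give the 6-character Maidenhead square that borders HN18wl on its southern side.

Latitude subsquare l = 11; −1 → 10 = k.
The longitude characters are unchanged.

HN18wk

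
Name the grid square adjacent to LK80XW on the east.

LK90aw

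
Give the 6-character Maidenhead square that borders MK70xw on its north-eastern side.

Longitude subsquare x = 23; +1 → 24, wraps to 0 = a, carry into square.
Longitude square 7; +1 → 8.
Latitude subsquare w = 22; +1 → 23 = x.

MK80ax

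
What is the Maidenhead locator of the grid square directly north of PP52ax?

Latitude subsquare x = 23; +1 → 24, wraps to 0 = a, carry into square.
Latitude square 2; +1 → 3.
The longitude characters are unchanged.

PP53aa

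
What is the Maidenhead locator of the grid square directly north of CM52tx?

Latitude subsquare x = 23; +1 → 24, wraps to 0 = a, carry into square.
Latitude square 2; +1 → 3.
The longitude characters are unchanged.

CM53ta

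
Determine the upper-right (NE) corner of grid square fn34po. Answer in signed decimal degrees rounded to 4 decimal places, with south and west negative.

44.6250, -72.6667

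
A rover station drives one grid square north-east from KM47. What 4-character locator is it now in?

Longitude square 4; +1 → 5.
Latitude square 7; +1 → 8.

KM58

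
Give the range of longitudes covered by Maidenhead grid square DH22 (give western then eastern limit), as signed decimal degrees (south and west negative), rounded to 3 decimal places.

-116.000, -114.000

Field D=3, H=7: +3·20° lon, +7·10° lat → SW at lon -120°, lat -20°.
Square 2, 2: +2·2° lon, +2·1° lat → SW at lon -116°, lat -18°.
Cell spans 2° lon × 1° lat.
west -116.000, east -114.000.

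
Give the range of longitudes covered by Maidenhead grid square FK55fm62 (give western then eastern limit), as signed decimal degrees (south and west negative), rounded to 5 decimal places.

-69.53333, -69.52500

Field F=5, K=10: +5·20° lon, +10·10° lat → SW at lon -80°, lat 10°.
Square 5, 5: +5·2° lon, +5·1° lat → SW at lon -70°, lat 15°.
Subsquare f=5, m=12: +5·0.0833333° lon, +12·0.0416667° lat → SW at lon -69.5833°, lat 15.5°.
Extended square 6, 2: +6·0.00833333° lon, +2·0.00416667° lat → SW at lon -69.5333°, lat 15.5083°.
Cell spans 0.00833333° lon × 0.00416667° lat.
west -69.53333, east -69.52500.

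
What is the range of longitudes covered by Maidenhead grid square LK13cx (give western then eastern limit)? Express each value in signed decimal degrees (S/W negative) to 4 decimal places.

Field L=11, K=10: +11·20° lon, +10·10° lat → SW at lon 40°, lat 10°.
Square 1, 3: +1·2° lon, +3·1° lat → SW at lon 42°, lat 13°.
Subsquare c=2, x=23: +2·0.0833333° lon, +23·0.0416667° lat → SW at lon 42.1667°, lat 13.9583°.
Cell spans 0.0833333° lon × 0.0416667° lat.
west 42.1667, east 42.2500.

42.1667, 42.2500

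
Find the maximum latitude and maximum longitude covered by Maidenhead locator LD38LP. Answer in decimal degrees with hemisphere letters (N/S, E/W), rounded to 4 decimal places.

Field L=11, D=3: +11·20° lon, +3·10° lat → SW at lon 40°, lat -60°.
Square 3, 8: +3·2° lon, +8·1° lat → SW at lon 46°, lat -52°.
Subsquare l=11, p=15: +11·0.0833333° lon, +15·0.0416667° lat → SW at lon 46.9167°, lat -51.375°.
Cell spans 0.0833333° lon × 0.0416667° lat. NE corner is SW corner plus one full cell.
latitude 51.3333° S, longitude 47.0000° E.

51.3333° S, 47.0000° E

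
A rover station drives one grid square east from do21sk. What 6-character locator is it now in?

Longitude subsquare s = 18; +1 → 19 = t.
The latitude characters are unchanged.

DO21tk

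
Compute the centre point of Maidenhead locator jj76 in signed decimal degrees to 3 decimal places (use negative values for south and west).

Field J=9, J=9: +9·20° lon, +9·10° lat → SW at lon 0°, lat 0°.
Square 7, 6: +7·2° lon, +6·1° lat → SW at lon 14°, lat 6°.
Cell spans 2° lon × 1° lat. Centre is SW corner plus half of each.
latitude 6.500, longitude 15.000.

6.500, 15.000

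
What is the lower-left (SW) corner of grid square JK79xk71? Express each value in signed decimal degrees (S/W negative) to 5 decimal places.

19.42083, 15.97500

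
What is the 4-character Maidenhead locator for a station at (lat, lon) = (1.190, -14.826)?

IJ21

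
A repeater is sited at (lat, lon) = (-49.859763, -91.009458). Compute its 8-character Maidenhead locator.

Offset from 180°W / 90°S: lon 88.99054°, lat 40.14024°.
Field (20°×10°, letters A–R): lon ⌊88.99054/20⌋ = 4 → E; lat ⌊40.14024/10⌋ = 4 → E.
Square (2°×1°, digits 0–9): lon ⌊8.99054/2⌋ = 4; lat ⌊0.14024/1⌋ = 0.
Subsquare (5′×2.5′, letters a–x): lon ⌊0.99054/0.0833333⌋ = 11 → l; lat ⌊0.14024/0.0416667⌋ = 3 → d.
Extended square (30″×15″, digits 0–9): lon ⌊0.07388/0.00833333⌋ = 8; lat ⌊0.01524/0.00416667⌋ = 3.

EE40ld83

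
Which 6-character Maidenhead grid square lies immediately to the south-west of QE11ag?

QE01xf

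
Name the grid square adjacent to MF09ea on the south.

MF08ex

Latitude subsquare a = 0; −1 → -1, wraps to 23 = x, carry into square.
Latitude square 9; −1 → 8.
The longitude characters are unchanged.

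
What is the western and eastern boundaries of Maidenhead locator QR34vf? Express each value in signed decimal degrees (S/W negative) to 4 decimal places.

147.7500, 147.8333

Field Q=16, R=17: +16·20° lon, +17·10° lat → SW at lon 140°, lat 80°.
Square 3, 4: +3·2° lon, +4·1° lat → SW at lon 146°, lat 84°.
Subsquare v=21, f=5: +21·0.0833333° lon, +5·0.0416667° lat → SW at lon 147.75°, lat 84.2083°.
Cell spans 0.0833333° lon × 0.0416667° lat.
west 147.7500, east 147.8333.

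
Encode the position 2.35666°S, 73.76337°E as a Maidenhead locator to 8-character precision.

MI67vp14

Shift to the Maidenhead origin (180°W, 90°S): lon 253.76337, lat 87.64334.
Field (20°×10°, letters A–R): lon ⌊253.76337/20⌋ = 12 → M; lat ⌊87.64334/10⌋ = 8 → I.
Square (2°×1°, digits 0–9): lon ⌊13.76337/2⌋ = 6; lat ⌊7.64334/1⌋ = 7.
Subsquare (5′×2.5′, letters a–x): lon ⌊1.76337/0.0833333⌋ = 21 → v; lat ⌊0.64334/0.0416667⌋ = 15 → p.
Extended square (30″×15″, digits 0–9): lon ⌊0.01337/0.00833333⌋ = 1; lat ⌊0.01834/0.00416667⌋ = 4.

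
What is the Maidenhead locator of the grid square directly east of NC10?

Longitude square 1; +1 → 2.
The latitude characters are unchanged.

NC20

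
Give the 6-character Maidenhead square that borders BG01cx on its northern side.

BG02ca

Latitude subsquare x = 23; +1 → 24, wraps to 0 = a, carry into square.
Latitude square 1; +1 → 2.
The longitude characters are unchanged.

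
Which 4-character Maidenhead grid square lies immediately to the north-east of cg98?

Longitude square 9; +1 → 10, wraps to 0, carry into field.
Longitude field C = 2; +1 → 3 = D.
Latitude square 8; +1 → 9.

DG09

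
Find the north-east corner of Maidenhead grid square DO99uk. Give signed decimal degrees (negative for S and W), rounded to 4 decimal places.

59.4583, -100.2500

Field D=3, O=14: +3·20° lon, +14·10° lat → SW at lon -120°, lat 50°.
Square 9, 9: +9·2° lon, +9·1° lat → SW at lon -102°, lat 59°.
Subsquare u=20, k=10: +20·0.0833333° lon, +10·0.0416667° lat → SW at lon -100.333°, lat 59.4167°.
Cell spans 0.0833333° lon × 0.0416667° lat. NE corner is SW corner plus one full cell.
latitude 59.4583, longitude -100.2500.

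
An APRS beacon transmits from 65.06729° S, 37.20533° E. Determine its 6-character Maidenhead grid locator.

KC84ow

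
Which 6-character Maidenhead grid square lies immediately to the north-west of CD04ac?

BD94xd

Longitude subsquare a = 0; −1 → -1, wraps to 23 = x, carry into square.
Longitude square 0; −1 → -1, wraps to 9, carry into field.
Longitude field C = 2; −1 → 1 = B.
Latitude subsquare c = 2; +1 → 3 = d.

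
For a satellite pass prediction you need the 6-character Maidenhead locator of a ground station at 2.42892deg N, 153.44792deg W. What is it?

Shift to the Maidenhead origin (180°W, 90°S): lon 26.5521, lat 92.4289.
Field: lon ⌊26.5521/20⌋ = 1 → B; lat ⌊92.4289/10⌋ = 9 → J.
Square: lon ⌊6.5521/2⌋ = 3; lat ⌊2.4289/1⌋ = 2.
Subsquare: lon ⌊0.5521/0.0833333⌋ = 6 → g; lat ⌊0.4289/0.0416667⌋ = 10 → k.

BJ32gk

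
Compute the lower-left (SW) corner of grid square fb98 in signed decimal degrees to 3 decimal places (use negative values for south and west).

-72.000, -62.000

Field F=5, B=1: +5·20° lon, +1·10° lat → SW at lon -80°, lat -80°.
Square 9, 8: +9·2° lon, +8·1° lat → SW at lon -62°, lat -72°.
latitude -72.000, longitude -62.000.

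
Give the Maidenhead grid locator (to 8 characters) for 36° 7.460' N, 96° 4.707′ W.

EM16xc09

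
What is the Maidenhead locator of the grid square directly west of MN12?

MN02

Longitude square 1; −1 → 0.
The latitude characters are unchanged.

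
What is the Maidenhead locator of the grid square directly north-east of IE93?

JE04

Longitude square 9; +1 → 10, wraps to 0, carry into field.
Longitude field I = 8; +1 → 9 = J.
Latitude square 3; +1 → 4.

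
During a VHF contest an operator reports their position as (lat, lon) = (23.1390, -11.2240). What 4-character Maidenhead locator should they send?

Add 180° to longitude and 90° to latitude: 168.78, 113.14.
Field (20°×10°, letters A–R): lon ⌊168.78/20⌋ = 8 → I; lat ⌊113.14/10⌋ = 11 → L.
Square (2°×1°, digits 0–9): lon ⌊8.78/2⌋ = 4; lat ⌊3.14/1⌋ = 3.

IL43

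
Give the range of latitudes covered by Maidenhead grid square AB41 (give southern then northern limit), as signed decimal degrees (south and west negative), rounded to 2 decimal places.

-79.00, -78.00

Field A=0, B=1: +0·20° lon, +1·10° lat → SW at lon -180°, lat -80°.
Square 4, 1: +4·2° lon, +1·1° lat → SW at lon -172°, lat -79°.
Cell spans 2° lon × 1° lat.
south -79.00, north -78.00.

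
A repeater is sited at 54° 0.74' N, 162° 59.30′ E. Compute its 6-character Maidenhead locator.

Offset from 180°W / 90°S: lon 342.9883°, lat 144.0123°.
Field: lon ⌊342.9883/20⌋ = 17 → R; lat ⌊144.0123/10⌋ = 14 → O.
Square: lon ⌊2.9883/2⌋ = 1; lat ⌊4.0123/1⌋ = 4.
Subsquare: lon ⌊0.9883/0.0833333⌋ = 11 → l; lat ⌊0.0123/0.0416667⌋ = 0 → a.

RO14la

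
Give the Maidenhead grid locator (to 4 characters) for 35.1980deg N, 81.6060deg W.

Add 180° to longitude and 90° to latitude: 98.39, 125.20.
Field: 98.39/20 → 4 → E, 125.20/10 → 12 → M; chars EM.
Square: 18.39/2 → 9, 5.20/1 → 5; chars 95.

EM95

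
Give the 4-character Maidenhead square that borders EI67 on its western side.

Longitude square 6; −1 → 5.
The latitude characters are unchanged.

EI57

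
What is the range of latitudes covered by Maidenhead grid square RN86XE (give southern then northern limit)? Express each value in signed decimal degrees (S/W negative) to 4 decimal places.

46.1667, 46.2083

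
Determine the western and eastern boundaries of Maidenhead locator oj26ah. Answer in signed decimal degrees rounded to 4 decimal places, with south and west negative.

Field O=14, J=9: +14·20° lon, +9·10° lat → SW at lon 100°, lat 0°.
Square 2, 6: +2·2° lon, +6·1° lat → SW at lon 104°, lat 6°.
Subsquare a=0, h=7: +0·0.0833333° lon, +7·0.0416667° lat → SW at lon 104°, lat 6.29167°.
Cell spans 0.0833333° lon × 0.0416667° lat.
west 104.0000, east 104.0833.

104.0000, 104.0833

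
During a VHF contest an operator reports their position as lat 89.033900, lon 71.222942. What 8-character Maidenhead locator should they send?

Add 180° to longitude and 90° to latitude: 251.22294, 179.03390.
Field: lon ⌊251.22294/20⌋ = 12 → M; lat ⌊179.03390/10⌋ = 17 → R.
Square: lon ⌊11.22294/2⌋ = 5; lat ⌊9.03390/1⌋ = 9.
Subsquare: lon ⌊1.22294/0.0833333⌋ = 14 → o; lat ⌊0.03390/0.0416667⌋ = 0 → a.
Extended square: lon ⌊0.05628/0.00833333⌋ = 6; lat ⌊0.03390/0.00416667⌋ = 8.

MR59oa68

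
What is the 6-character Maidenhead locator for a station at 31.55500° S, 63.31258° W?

Offset from 180°W / 90°S: lon 116.6874°, lat 58.4450°.
Field: 116.6874/20 → 5 → F, 58.4450/10 → 5 → F; chars FF.
Square: 16.6874/2 → 8, 8.4450/1 → 8; chars 88.
Subsquare: 0.6874/0.0833333 → 8 → i, 0.4450/0.0416667 → 10 → k; chars ik.

FF88ik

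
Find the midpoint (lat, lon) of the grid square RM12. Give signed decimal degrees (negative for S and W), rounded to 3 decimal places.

32.500, 163.000

Field R=17, M=12: +17·20° lon, +12·10° lat → SW at lon 160°, lat 30°.
Square 1, 2: +1·2° lon, +2·1° lat → SW at lon 162°, lat 32°.
Cell spans 2° lon × 1° lat. Centre is SW corner plus half of each.
latitude 32.500, longitude 163.000.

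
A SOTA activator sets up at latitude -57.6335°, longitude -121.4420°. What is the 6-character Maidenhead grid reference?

Shift to the Maidenhead origin (180°W, 90°S): lon 58.5580, lat 32.3665.
Field: lon ⌊58.5580/20⌋ = 2 → C; lat ⌊32.3665/10⌋ = 3 → D.
Square: lon ⌊18.5580/2⌋ = 9; lat ⌊2.3665/1⌋ = 2.
Subsquare: lon ⌊0.5580/0.0833333⌋ = 6 → g; lat ⌊0.3665/0.0416667⌋ = 8 → i.

CD92gi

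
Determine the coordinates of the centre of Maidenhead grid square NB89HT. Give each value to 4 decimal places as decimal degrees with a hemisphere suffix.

70.1875° S, 96.6250° E

Field N=13, B=1: +13·20° lon, +1·10° lat → SW at lon 80°, lat -80°.
Square 8, 9: +8·2° lon, +9·1° lat → SW at lon 96°, lat -71°.
Subsquare h=7, t=19: +7·0.0833333° lon, +19·0.0416667° lat → SW at lon 96.5833°, lat -70.2083°.
Cell spans 0.0833333° lon × 0.0416667° lat. Centre is SW corner plus half of each.
latitude 70.1875° S, longitude 96.6250° E.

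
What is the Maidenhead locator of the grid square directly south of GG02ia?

GG01ix

Latitude subsquare a = 0; −1 → -1, wraps to 23 = x, carry into square.
Latitude square 2; −1 → 1.
The longitude characters are unchanged.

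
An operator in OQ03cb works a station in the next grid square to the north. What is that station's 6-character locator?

OQ03cc

Latitude subsquare b = 1; +1 → 2 = c.
The longitude characters are unchanged.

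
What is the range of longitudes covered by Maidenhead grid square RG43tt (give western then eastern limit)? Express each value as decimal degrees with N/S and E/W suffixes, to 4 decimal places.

169.5833° E, 169.6667° E

Field R=17, G=6: +17·20° lon, +6·10° lat → SW at lon 160°, lat -30°.
Square 4, 3: +4·2° lon, +3·1° lat → SW at lon 168°, lat -27°.
Subsquare t=19, t=19: +19·0.0833333° lon, +19·0.0416667° lat → SW at lon 169.583°, lat -26.2083°.
Cell spans 0.0833333° lon × 0.0416667° lat.
west 169.5833° E, east 169.6667° E.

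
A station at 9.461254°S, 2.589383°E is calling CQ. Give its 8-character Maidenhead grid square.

JI10hm09

Offset from 180°W / 90°S: lon 182.58938°, lat 80.53875°.
Field (20°×10°, letters A–R): 182.58938/20 → 9 → J, 80.53875/10 → 8 → I; chars JI.
Square (2°×1°, digits 0–9): 2.58938/2 → 1, 0.53875/1 → 0; chars 10.
Subsquare (5′×2.5′, letters a–x): 0.58938/0.0833333 → 7 → h, 0.53875/0.0416667 → 12 → m; chars hm.
Extended square (30″×15″, digits 0–9): 0.00605/0.00833333 → 0, 0.03875/0.00416667 → 9; chars 09.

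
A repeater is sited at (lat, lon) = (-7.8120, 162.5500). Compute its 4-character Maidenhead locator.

RI12

Add 180° to longitude and 90° to latitude: 342.55, 82.19.
Field: lon ⌊342.55/20⌋ = 17 → R; lat ⌊82.19/10⌋ = 8 → I.
Square: lon ⌊2.55/2⌋ = 1; lat ⌊2.19/1⌋ = 2.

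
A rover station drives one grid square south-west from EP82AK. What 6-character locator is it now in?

EP72xj

Longitude subsquare a = 0; −1 → -1, wraps to 23 = x, carry into square.
Longitude square 8; −1 → 7.
Latitude subsquare k = 10; −1 → 9 = j.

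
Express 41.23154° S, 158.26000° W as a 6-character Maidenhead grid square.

BE08us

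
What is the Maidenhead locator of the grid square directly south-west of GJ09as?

Longitude subsquare a = 0; −1 → -1, wraps to 23 = x, carry into square.
Longitude square 0; −1 → -1, wraps to 9, carry into field.
Longitude field G = 6; −1 → 5 = F.
Latitude subsquare s = 18; −1 → 17 = r.

FJ99xr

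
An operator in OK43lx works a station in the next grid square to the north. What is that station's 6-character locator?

OK44la

Latitude subsquare x = 23; +1 → 24, wraps to 0 = a, carry into square.
Latitude square 3; +1 → 4.
The longitude characters are unchanged.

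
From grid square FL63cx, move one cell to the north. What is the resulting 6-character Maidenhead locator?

Latitude subsquare x = 23; +1 → 24, wraps to 0 = a, carry into square.
Latitude square 3; +1 → 4.
The longitude characters are unchanged.

FL64ca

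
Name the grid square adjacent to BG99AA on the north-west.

BG89xb

Longitude subsquare a = 0; −1 → -1, wraps to 23 = x, carry into square.
Longitude square 9; −1 → 8.
Latitude subsquare a = 0; +1 → 1 = b.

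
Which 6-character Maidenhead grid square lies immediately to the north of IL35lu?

Latitude subsquare u = 20; +1 → 21 = v.
The longitude characters are unchanged.

IL35lv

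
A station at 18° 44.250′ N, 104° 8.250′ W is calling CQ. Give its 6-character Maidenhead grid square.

DK78wr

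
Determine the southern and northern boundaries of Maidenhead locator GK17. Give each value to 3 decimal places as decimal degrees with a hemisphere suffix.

17.000° N, 18.000° N

Field G=6, K=10: +6·20° lon, +10·10° lat → SW at lon -60°, lat 10°.
Square 1, 7: +1·2° lon, +7·1° lat → SW at lon -58°, lat 17°.
Cell spans 2° lon × 1° lat.
south 17.000° N, north 18.000° N.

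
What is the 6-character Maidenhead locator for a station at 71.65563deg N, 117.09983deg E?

OQ81np

Offset from 180°W / 90°S: lon 297.0998°, lat 161.6556°.
Field: lon ⌊297.0998/20⌋ = 14 → O; lat ⌊161.6556/10⌋ = 16 → Q.
Square: lon ⌊17.0998/2⌋ = 8; lat ⌊1.6556/1⌋ = 1.
Subsquare: lon ⌊1.0998/0.0833333⌋ = 13 → n; lat ⌊0.6556/0.0416667⌋ = 15 → p.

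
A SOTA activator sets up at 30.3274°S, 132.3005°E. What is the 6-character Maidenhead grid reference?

Offset from 180°W / 90°S: lon 312.3005°, lat 59.6726°.
Field (20°×10°, letters A–R): 312.3005/20 → 15 → P, 59.6726/10 → 5 → F; chars PF.
Square (2°×1°, digits 0–9): 12.3005/2 → 6, 9.6726/1 → 9; chars 69.
Subsquare (5′×2.5′, letters a–x): 0.3005/0.0833333 → 3 → d, 0.6726/0.0416667 → 16 → q; chars dq.

PF69dq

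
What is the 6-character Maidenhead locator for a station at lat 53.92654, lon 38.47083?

KO93fw

Add 180° to longitude and 90° to latitude: 218.4708, 143.9265.
Field (20°×10°, letters A–R): lon ⌊218.4708/20⌋ = 10 → K; lat ⌊143.9265/10⌋ = 14 → O.
Square (2°×1°, digits 0–9): lon ⌊18.4708/2⌋ = 9; lat ⌊3.9265/1⌋ = 3.
Subsquare (5′×2.5′, letters a–x): lon ⌊0.4708/0.0833333⌋ = 5 → f; lat ⌊0.9265/0.0416667⌋ = 22 → w.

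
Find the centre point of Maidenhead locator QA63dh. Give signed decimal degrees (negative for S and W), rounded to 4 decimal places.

-86.6875, 152.2917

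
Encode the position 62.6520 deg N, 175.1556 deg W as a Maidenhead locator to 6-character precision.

AP22kp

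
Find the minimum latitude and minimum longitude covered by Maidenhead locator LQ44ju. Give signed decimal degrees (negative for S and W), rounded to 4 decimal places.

74.8333, 48.7500

Field L=11, Q=16: +11·20° lon, +16·10° lat → SW at lon 40°, lat 70°.
Square 4, 4: +4·2° lon, +4·1° lat → SW at lon 48°, lat 74°.
Subsquare j=9, u=20: +9·0.0833333° lon, +20·0.0416667° lat → SW at lon 48.75°, lat 74.8333°.
latitude 74.8333, longitude 48.7500.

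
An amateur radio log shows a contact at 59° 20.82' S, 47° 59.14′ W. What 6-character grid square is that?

GD60ap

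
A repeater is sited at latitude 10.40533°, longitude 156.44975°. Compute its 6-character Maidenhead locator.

Add 180° to longitude and 90° to latitude: 336.4497, 100.4053.
Field: 336.4497/20 → 16 → Q, 100.4053/10 → 10 → K; chars QK.
Square: 16.4497/2 → 8, 0.4053/1 → 0; chars 80.
Subsquare: 0.4497/0.0833333 → 5 → f, 0.4053/0.0416667 → 9 → j; chars fj.

QK80fj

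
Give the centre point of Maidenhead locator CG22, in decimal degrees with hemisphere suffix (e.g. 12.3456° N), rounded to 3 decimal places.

27.500° S, 135.000° W

Field C=2, G=6: +2·20° lon, +6·10° lat → SW at lon -140°, lat -30°.
Square 2, 2: +2·2° lon, +2·1° lat → SW at lon -136°, lat -28°.
Cell spans 2° lon × 1° lat. Centre is SW corner plus half of each.
latitude 27.500° S, longitude 135.000° W.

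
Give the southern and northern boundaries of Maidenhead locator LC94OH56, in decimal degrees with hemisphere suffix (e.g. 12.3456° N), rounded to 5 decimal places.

65.68333° S, 65.67917° S

Field L=11, C=2: +11·20° lon, +2·10° lat → SW at lon 40°, lat -70°.
Square 9, 4: +9·2° lon, +4·1° lat → SW at lon 58°, lat -66°.
Subsquare o=14, h=7: +14·0.0833333° lon, +7·0.0416667° lat → SW at lon 59.1667°, lat -65.7083°.
Extended square 5, 6: +5·0.00833333° lon, +6·0.00416667° lat → SW at lon 59.2083°, lat -65.6833°.
Cell spans 0.00833333° lon × 0.00416667° lat.
south 65.68333° S, north 65.67917° S.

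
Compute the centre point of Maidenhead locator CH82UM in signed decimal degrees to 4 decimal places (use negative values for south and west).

Field C=2, H=7: +2·20° lon, +7·10° lat → SW at lon -140°, lat -20°.
Square 8, 2: +8·2° lon, +2·1° lat → SW at lon -124°, lat -18°.
Subsquare u=20, m=12: +20·0.0833333° lon, +12·0.0416667° lat → SW at lon -122.333°, lat -17.5°.
Cell spans 0.0833333° lon × 0.0416667° lat. Centre is SW corner plus half of each.
latitude -17.4792, longitude -122.2917.

-17.4792, -122.2917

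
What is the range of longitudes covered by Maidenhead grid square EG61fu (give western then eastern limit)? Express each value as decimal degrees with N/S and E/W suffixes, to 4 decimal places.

Field E=4, G=6: +4·20° lon, +6·10° lat → SW at lon -100°, lat -30°.
Square 6, 1: +6·2° lon, +1·1° lat → SW at lon -88°, lat -29°.
Subsquare f=5, u=20: +5·0.0833333° lon, +20·0.0416667° lat → SW at lon -87.5833°, lat -28.1667°.
Cell spans 0.0833333° lon × 0.0416667° lat.
west 87.5833° W, east 87.5000° W.

87.5833° W, 87.5000° W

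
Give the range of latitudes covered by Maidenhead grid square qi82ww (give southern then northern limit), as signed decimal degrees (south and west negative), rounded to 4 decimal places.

Field Q=16, I=8: +16·20° lon, +8·10° lat → SW at lon 140°, lat -10°.
Square 8, 2: +8·2° lon, +2·1° lat → SW at lon 156°, lat -8°.
Subsquare w=22, w=22: +22·0.0833333° lon, +22·0.0416667° lat → SW at lon 157.833°, lat -7.08333°.
Cell spans 0.0833333° lon × 0.0416667° lat.
south -7.0833, north -7.0417.

-7.0833, -7.0417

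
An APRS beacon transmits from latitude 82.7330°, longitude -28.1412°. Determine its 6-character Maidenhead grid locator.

HR52wr

Offset from 180°W / 90°S: lon 151.8588°, lat 172.7330°.
Field (20°×10°, letters A–R): lon ⌊151.8588/20⌋ = 7 → H; lat ⌊172.7330/10⌋ = 17 → R.
Square (2°×1°, digits 0–9): lon ⌊11.8588/2⌋ = 5; lat ⌊2.7330/1⌋ = 2.
Subsquare (5′×2.5′, letters a–x): lon ⌊1.8588/0.0833333⌋ = 22 → w; lat ⌊0.7330/0.0416667⌋ = 17 → r.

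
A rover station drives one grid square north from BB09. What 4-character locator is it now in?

BC00

Latitude square 9; +1 → 10, wraps to 0, carry into field.
Latitude field B = 1; +1 → 2 = C.
The longitude characters are unchanged.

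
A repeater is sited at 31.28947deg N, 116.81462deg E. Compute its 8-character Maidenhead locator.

OM81jg79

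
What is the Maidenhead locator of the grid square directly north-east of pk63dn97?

Longitude extended square 9; +1 → 10, wraps to 0, carry into subsquare.
Longitude subsquare d = 3; +1 → 4 = e.
Latitude extended square 7; +1 → 8.

PK63en08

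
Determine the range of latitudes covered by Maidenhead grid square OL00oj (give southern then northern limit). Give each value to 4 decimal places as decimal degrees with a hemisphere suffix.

20.3750° N, 20.4167° N

Field O=14, L=11: +14·20° lon, +11·10° lat → SW at lon 100°, lat 20°.
Square 0, 0: +0·2° lon, +0·1° lat → SW at lon 100°, lat 20°.
Subsquare o=14, j=9: +14·0.0833333° lon, +9·0.0416667° lat → SW at lon 101.167°, lat 20.375°.
Cell spans 0.0833333° lon × 0.0416667° lat.
south 20.3750° N, north 20.4167° N.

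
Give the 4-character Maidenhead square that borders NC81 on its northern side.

Latitude square 1; +1 → 2.
The longitude characters are unchanged.

NC82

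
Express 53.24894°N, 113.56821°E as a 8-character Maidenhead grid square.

OO63sf89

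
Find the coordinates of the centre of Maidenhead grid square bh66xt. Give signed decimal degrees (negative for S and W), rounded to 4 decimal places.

-13.1875, -146.0417

Field B=1, H=7: +1·20° lon, +7·10° lat → SW at lon -160°, lat -20°.
Square 6, 6: +6·2° lon, +6·1° lat → SW at lon -148°, lat -14°.
Subsquare x=23, t=19: +23·0.0833333° lon, +19·0.0416667° lat → SW at lon -146.083°, lat -13.2083°.
Cell spans 0.0833333° lon × 0.0416667° lat. Centre is SW corner plus half of each.
latitude -13.1875, longitude -146.0417.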